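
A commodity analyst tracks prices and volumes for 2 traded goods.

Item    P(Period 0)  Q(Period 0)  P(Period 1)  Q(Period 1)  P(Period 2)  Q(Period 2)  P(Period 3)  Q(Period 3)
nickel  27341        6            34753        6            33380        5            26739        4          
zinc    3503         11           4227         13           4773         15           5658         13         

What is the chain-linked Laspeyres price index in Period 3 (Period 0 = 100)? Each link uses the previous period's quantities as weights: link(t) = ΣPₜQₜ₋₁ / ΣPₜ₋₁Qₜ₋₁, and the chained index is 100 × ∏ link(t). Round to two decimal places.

Link Period 0→Period 1:
ΣP(Period 1)Q(Period 0) = 34753×6 + 4227×11 = 208518 + 46497 = 255015
ΣP(Period 0)Q(Period 0) = 27341×6 + 3503×11 = 164046 + 38533 = 202579
link = 255015/202579 = 1.258842
Link Period 1→Period 2:
ΣP(Period 2)Q(Period 1) = 33380×6 + 4773×13 = 200280 + 62049 = 262329
ΣP(Period 1)Q(Period 1) = 34753×6 + 4227×13 = 208518 + 54951 = 263469
link = 262329/263469 = 0.995673
Link Period 2→Period 3:
ΣP(Period 3)Q(Period 2) = 26739×5 + 5658×15 = 133695 + 84870 = 218565
ΣP(Period 2)Q(Period 2) = 33380×5 + 4773×15 = 166900 + 71595 = 238495
link = 218565/238495 = 0.916434
Chained index = 100 × 1.258842 × 0.995673 × 0.916434 = 114.8655

114.87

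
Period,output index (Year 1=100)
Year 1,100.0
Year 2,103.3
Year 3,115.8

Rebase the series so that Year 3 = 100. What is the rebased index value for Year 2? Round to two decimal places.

Rebased(Year 2) = 103.3 / 115.8 × 100 = 89.2055

89.21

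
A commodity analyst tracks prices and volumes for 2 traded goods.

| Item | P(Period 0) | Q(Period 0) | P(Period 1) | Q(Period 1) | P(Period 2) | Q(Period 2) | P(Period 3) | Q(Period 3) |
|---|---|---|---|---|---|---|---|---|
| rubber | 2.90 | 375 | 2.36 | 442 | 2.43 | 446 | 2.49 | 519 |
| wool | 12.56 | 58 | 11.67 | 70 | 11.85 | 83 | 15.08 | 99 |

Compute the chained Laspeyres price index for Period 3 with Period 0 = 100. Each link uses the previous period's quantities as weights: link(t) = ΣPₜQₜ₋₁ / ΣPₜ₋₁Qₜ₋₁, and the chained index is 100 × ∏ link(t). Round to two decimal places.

Link Period 0→Period 1:
ΣP(Period 1)Q(Period 0) = 2.36×375 + 11.67×58 = 885 + 676.86 = 1561.86
ΣP(Period 0)Q(Period 0) = 2.90×375 + 12.56×58 = 1087.5 + 728.48 = 1815.98
link = 1561.86/1815.98 = 0.860065
Link Period 1→Period 2:
ΣP(Period 2)Q(Period 1) = 2.43×442 + 11.85×70 = 1074.06 + 829.5 = 1903.56
ΣP(Period 1)Q(Period 1) = 2.36×442 + 11.67×70 = 1043.12 + 816.9 = 1860.02
link = 1903.56/1860.02 = 1.023408
Link Period 2→Period 3:
ΣP(Period 3)Q(Period 2) = 2.49×446 + 15.08×83 = 1110.54 + 1251.64 = 2362.18
ΣP(Period 2)Q(Period 2) = 2.43×446 + 11.85×83 = 1083.78 + 983.55 = 2067.33
link = 2362.18/2067.33 = 1.142624
Chained index = 100 × 0.860065 × 1.023408 × 1.142624 = 100.5734

100.57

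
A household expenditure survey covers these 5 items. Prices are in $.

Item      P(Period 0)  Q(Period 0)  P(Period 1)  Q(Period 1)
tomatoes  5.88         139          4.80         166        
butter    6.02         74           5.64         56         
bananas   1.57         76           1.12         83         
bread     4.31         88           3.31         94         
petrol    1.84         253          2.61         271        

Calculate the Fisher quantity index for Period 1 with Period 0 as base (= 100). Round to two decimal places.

105.12

Laspeyres component (base-period weights):
ΣP(Period 0)Q(Period 1) = 5.88×166 + 6.02×56 + 1.57×83 + 4.31×94 + 1.84×271 = 976.08 + 337.12 + 130.31 + 405.14 + 498.64 = 2347.29
ΣP(Period 0)Q(Period 0) = 5.88×139 + 6.02×74 + 1.57×76 + 4.31×88 + 1.84×253 = 817.32 + 445.48 + 119.32 + 379.28 + 465.52 = 2226.92
L = 2347.29 / 2226.92 × 100 = 105.4052
Paasche component (current-period weights):
ΣP(Period 1)Q(Period 1) = 4.80×166 + 5.64×56 + 1.12×83 + 3.31×94 + 2.61×271 = 796.8 + 315.84 + 92.96 + 311.14 + 707.31 = 2224.05
ΣP(Period 1)Q(Period 0) = 4.80×139 + 5.64×74 + 1.12×76 + 3.31×88 + 2.61×253 = 667.2 + 417.36 + 85.12 + 291.28 + 660.33 = 2121.29
P = 2224.05 / 2121.29 × 100 = 104.8442
Fisher = √(L × P) = √(105.4052 × 104.8442) = 105.1243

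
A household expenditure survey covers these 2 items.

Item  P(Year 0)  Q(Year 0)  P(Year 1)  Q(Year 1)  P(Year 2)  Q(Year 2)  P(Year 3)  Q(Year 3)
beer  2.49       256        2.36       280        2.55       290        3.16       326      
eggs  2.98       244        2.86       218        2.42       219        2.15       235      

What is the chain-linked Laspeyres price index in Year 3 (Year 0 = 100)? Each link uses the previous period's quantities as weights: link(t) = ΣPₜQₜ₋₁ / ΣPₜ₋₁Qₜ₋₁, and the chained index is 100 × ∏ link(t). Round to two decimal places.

Link Year 0→Year 1:
ΣP(Year 1)Q(Year 0) = 2.36×256 + 2.86×244 = 604.16 + 697.84 = 1302
ΣP(Year 0)Q(Year 0) = 2.49×256 + 2.98×244 = 637.44 + 727.12 = 1364.56
link = 1302/1364.56 = 0.954154
Link Year 1→Year 2:
ΣP(Year 2)Q(Year 1) = 2.55×280 + 2.42×218 = 714 + 527.56 = 1241.56
ΣP(Year 1)Q(Year 1) = 2.36×280 + 2.86×218 = 660.8 + 623.48 = 1284.28
link = 1241.56/1284.28 = 0.966736
Link Year 2→Year 3:
ΣP(Year 3)Q(Year 2) = 3.16×290 + 2.15×219 = 916.4 + 470.85 = 1387.25
ΣP(Year 2)Q(Year 2) = 2.55×290 + 2.42×219 = 739.5 + 529.98 = 1269.48
link = 1387.25/1269.48 = 1.092770
Chained index = 100 × 0.954154 × 0.966736 × 1.092770 = 100.7988

100.80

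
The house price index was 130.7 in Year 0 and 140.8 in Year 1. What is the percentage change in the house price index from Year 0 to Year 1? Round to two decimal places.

Change = (140.8 − 130.7) / 130.7 × 100
       = 10.1 / 130.7 × 100 = 7.7276%

7.73%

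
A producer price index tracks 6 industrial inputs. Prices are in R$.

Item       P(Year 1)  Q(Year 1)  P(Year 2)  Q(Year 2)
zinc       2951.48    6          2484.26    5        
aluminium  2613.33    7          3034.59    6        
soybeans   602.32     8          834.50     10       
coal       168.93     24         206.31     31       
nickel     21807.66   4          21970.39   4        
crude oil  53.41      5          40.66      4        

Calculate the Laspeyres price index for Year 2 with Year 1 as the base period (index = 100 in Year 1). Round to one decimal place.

102.6

Laspeyres price index uses base-period quantities as weights.
ΣP(Year 2)·Q(Year 1) = 2484.26×6 + 3034.59×7 + 834.50×8 + 206.31×24 + 21970.39×4 + 40.66×5 = 14905.56 + 21242.13 + 6676 + 4951.44 + 87881.56 + 203.3 = 135859.99
ΣP(Year 1)·Q(Year 1) = 2951.48×6 + 2613.33×7 + 602.32×8 + 168.93×24 + 21807.66×4 + 53.41×5 = 17708.88 + 18293.31 + 4818.56 + 4054.32 + 87230.64 + 267.05 = 132372.76
Index = 135859.99 / 132372.76 × 100 = 102.6344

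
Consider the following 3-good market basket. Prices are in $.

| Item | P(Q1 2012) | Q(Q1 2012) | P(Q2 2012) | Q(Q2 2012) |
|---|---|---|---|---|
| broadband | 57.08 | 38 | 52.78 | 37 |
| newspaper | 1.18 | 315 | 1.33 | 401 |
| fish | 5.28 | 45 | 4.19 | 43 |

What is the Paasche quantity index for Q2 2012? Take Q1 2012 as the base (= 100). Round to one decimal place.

Paasche quantity index uses current-period prices as weights.
ΣP(Q2 2012)·Q(Q2 2012) = 52.78×37 + 1.33×401 + 4.19×43 = 1952.86 + 533.33 + 180.17 = 2666.36
ΣP(Q2 2012)·Q(Q1 2012) = 52.78×38 + 1.33×315 + 4.19×45 = 2005.64 + 418.95 + 188.55 = 2613.14
Index = 2666.36 / 2613.14 × 100 = 102.0366

102.0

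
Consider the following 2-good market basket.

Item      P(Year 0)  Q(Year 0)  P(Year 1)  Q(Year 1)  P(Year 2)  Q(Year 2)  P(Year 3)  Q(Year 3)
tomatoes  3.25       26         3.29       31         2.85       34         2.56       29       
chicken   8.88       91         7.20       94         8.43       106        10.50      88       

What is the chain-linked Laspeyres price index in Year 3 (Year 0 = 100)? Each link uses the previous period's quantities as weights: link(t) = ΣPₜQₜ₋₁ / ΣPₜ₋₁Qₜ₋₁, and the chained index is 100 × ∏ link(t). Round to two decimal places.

113.71

Link Year 0→Year 1:
ΣP(Year 1)Q(Year 0) = 3.29×26 + 7.20×91 = 85.54 + 655.2 = 740.74
ΣP(Year 0)Q(Year 0) = 3.25×26 + 8.88×91 = 84.5 + 808.08 = 892.58
link = 740.74/892.58 = 0.829886
Link Year 1→Year 2:
ΣP(Year 2)Q(Year 1) = 2.85×31 + 8.43×94 = 88.35 + 792.42 = 880.77
ΣP(Year 1)Q(Year 1) = 3.29×31 + 7.20×94 = 101.99 + 676.8 = 778.79
link = 880.77/778.79 = 1.130947
Link Year 2→Year 3:
ΣP(Year 3)Q(Year 2) = 2.56×34 + 10.50×106 = 87.04 + 1113 = 1200.04
ΣP(Year 2)Q(Year 2) = 2.85×34 + 8.43×106 = 96.9 + 893.58 = 990.48
link = 1200.04/990.48 = 1.211574
Chained index = 100 × 0.829886 × 1.130947 × 1.211574 = 113.7132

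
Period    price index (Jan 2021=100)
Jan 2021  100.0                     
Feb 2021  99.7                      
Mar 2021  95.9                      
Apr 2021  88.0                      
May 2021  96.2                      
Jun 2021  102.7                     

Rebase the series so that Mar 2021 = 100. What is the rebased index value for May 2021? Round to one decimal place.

Rebased(May 2021) = 96.2 / 95.9 × 100 = 100.3128

100.3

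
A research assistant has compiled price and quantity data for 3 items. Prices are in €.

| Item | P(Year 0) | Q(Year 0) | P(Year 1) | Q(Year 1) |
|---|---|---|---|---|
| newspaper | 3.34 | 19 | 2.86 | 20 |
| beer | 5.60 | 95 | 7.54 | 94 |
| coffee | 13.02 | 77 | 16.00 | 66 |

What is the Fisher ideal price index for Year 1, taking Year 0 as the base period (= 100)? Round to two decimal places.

125.38

Laspeyres component (base-period weights):
ΣP(Year 1)Q(Year 0) = 2.86×19 + 7.54×95 + 16.00×77 = 54.34 + 716.3 + 1232 = 2002.64
ΣP(Year 0)Q(Year 0) = 3.34×19 + 5.60×95 + 13.02×77 = 63.46 + 532 + 1002.54 = 1598
L = 2002.64 / 1598 × 100 = 125.3217
Paasche component (current-period weights):
ΣP(Year 1)Q(Year 1) = 2.86×20 + 7.54×94 + 16.00×66 = 57.2 + 708.76 + 1056 = 1821.96
ΣP(Year 0)Q(Year 1) = 3.34×20 + 5.60×94 + 13.02×66 = 66.8 + 526.4 + 859.32 = 1452.52
P = 1821.96 / 1452.52 × 100 = 125.4344
Fisher = √(L × P) = √(125.3217 × 125.4344) = 125.3780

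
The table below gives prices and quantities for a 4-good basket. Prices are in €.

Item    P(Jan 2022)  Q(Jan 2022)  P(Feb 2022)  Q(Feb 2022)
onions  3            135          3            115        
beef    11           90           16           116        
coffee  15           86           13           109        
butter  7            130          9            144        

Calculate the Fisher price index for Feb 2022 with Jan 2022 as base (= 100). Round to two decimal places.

115.10

Laspeyres component (base-period weights):
ΣP(Feb 2022)Q(Jan 2022) = 3×135 + 16×90 + 13×86 + 9×130 = 405 + 1440 + 1118 + 1170 = 4133
ΣP(Jan 2022)Q(Jan 2022) = 3×135 + 11×90 + 15×86 + 7×130 = 405 + 990 + 1290 + 910 = 3595
L = 4133 / 3595 × 100 = 114.9652
Paasche component (current-period weights):
ΣP(Feb 2022)Q(Feb 2022) = 3×115 + 16×116 + 13×109 + 9×144 = 345 + 1856 + 1417 + 1296 = 4914
ΣP(Jan 2022)Q(Feb 2022) = 3×115 + 11×116 + 15×109 + 7×144 = 345 + 1276 + 1635 + 1008 = 4264
P = 4914 / 4264 × 100 = 115.2439
Fisher = √(L × P) = √(114.9652 × 115.2439) = 115.1045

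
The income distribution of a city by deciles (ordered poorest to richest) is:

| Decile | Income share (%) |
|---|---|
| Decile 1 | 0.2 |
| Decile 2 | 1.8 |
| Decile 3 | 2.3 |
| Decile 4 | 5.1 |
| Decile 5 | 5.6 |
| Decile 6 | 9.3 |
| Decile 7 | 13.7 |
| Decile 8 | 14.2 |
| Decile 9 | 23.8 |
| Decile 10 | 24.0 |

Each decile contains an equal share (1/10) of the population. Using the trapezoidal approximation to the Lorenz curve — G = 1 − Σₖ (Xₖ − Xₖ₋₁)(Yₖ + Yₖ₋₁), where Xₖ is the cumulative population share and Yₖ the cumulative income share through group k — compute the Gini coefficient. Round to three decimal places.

0.457

Cumulative income shares Yₖ: 0.0020, 0.0200, 0.0430, 0.0940, 0.1500, 0.2430, 0.3800, 0.5220, 0.7600, 1.0000
Σ (Xₖ−Xₖ₋₁)(Yₖ+Yₖ₋₁) = (1/10)(0.0020+0.0000) + (1/10)(0.0200+0.0020) + (1/10)(0.0430+0.0200) + (1/10)(0.0940+0.0430) + (1/10)(0.1500+0.0940) + (1/10)(0.2430+0.1500) + (1/10)(0.3800+0.2430) + (1/10)(0.5220+0.3800) + (1/10)(0.7600+0.5220) + (1/10)(1.0000+0.7600)
  = 0.0002 + 0.0022 + 0.0063 + 0.0137 + 0.0244 + 0.0393 + 0.0623 + 0.0902 + 0.1282 + 0.1760 = 0.5428
G = 1 − 0.5428 = 0.4572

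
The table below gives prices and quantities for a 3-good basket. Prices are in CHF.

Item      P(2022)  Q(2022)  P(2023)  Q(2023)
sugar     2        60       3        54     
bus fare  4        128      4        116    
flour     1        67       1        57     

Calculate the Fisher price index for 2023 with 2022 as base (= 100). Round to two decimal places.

108.58

Laspeyres component (base-period weights):
ΣP(2023)Q(2022) = 3×60 + 4×128 + 1×67 = 180 + 512 + 67 = 759
ΣP(2022)Q(2022) = 2×60 + 4×128 + 1×67 = 120 + 512 + 67 = 699
L = 759 / 699 × 100 = 108.5837
Paasche component (current-period weights):
ΣP(2023)Q(2023) = 3×54 + 4×116 + 1×57 = 162 + 464 + 57 = 683
ΣP(2022)Q(2023) = 2×54 + 4×116 + 1×57 = 108 + 464 + 57 = 629
P = 683 / 629 × 100 = 108.5851
Fisher = √(L × P) = √(108.5837 × 108.5851) = 108.5844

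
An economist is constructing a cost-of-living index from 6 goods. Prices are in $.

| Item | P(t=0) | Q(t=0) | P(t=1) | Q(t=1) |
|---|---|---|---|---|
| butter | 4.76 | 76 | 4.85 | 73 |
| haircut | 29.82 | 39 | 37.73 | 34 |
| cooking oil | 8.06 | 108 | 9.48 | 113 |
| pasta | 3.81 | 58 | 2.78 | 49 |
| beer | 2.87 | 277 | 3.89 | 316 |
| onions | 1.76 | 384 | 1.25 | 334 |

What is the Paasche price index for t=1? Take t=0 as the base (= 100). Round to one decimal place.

113.6

Paasche price index uses current-period quantities as weights.
ΣP(t=1)·Q(t=1) = 4.85×73 + 37.73×34 + 9.48×113 + 2.78×49 + 3.89×316 + 1.25×334 = 354.05 + 1282.82 + 1071.24 + 136.22 + 1229.24 + 417.5 = 4491.07
ΣP(t=0)·Q(t=1) = 4.76×73 + 29.82×34 + 8.06×113 + 3.81×49 + 2.87×316 + 1.76×334 = 347.48 + 1013.88 + 910.78 + 186.69 + 906.92 + 587.84 = 3953.59
Index = 4491.07 / 3953.59 × 100 = 113.5947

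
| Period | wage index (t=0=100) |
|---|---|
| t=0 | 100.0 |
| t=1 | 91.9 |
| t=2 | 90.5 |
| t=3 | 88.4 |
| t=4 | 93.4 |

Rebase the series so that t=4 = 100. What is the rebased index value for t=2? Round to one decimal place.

Rebased(t=2) = 90.5 / 93.4 × 100 = 96.8951

96.9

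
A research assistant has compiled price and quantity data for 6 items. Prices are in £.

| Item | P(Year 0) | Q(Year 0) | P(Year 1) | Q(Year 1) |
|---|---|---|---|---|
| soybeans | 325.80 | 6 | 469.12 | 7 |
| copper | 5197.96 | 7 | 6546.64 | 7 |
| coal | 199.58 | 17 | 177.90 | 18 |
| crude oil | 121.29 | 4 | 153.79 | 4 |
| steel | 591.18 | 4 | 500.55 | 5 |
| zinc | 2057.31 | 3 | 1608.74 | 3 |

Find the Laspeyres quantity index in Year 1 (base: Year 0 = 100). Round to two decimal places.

102.20

Laspeyres quantity index uses base-period prices as weights.
ΣP(Year 0)·Q(Year 1) = 325.80×7 + 5197.96×7 + 199.58×18 + 121.29×4 + 591.18×5 + 2057.31×3 = 2280.6 + 36385.72 + 3592.44 + 485.16 + 2955.9 + 6171.93 = 51871.75
ΣP(Year 0)·Q(Year 0) = 325.80×6 + 5197.96×7 + 199.58×17 + 121.29×4 + 591.18×4 + 2057.31×3 = 1954.8 + 36385.72 + 3392.86 + 485.16 + 2364.72 + 6171.93 = 50755.19
Index = 51871.75 / 50755.19 × 100 = 102.1999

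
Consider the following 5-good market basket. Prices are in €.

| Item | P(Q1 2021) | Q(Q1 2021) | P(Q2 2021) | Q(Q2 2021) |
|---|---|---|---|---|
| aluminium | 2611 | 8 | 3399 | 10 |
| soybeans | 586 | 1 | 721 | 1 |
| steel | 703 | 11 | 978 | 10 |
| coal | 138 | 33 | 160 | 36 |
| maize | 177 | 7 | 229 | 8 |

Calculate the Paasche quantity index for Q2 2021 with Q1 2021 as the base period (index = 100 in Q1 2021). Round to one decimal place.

114.3

Paasche quantity index uses current-period prices as weights.
ΣP(Q2 2021)·Q(Q2 2021) = 3399×10 + 721×1 + 978×10 + 160×36 + 229×8 = 33990 + 721 + 9780 + 5760 + 1832 = 52083
ΣP(Q2 2021)·Q(Q1 2021) = 3399×8 + 721×1 + 978×11 + 160×33 + 229×7 = 27192 + 721 + 10758 + 5280 + 1603 = 45554
Index = 52083 / 45554 × 100 = 114.3324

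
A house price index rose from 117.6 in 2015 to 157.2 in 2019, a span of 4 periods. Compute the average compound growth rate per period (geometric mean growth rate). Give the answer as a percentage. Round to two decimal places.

7.53%

Growth factor = (157.2/117.6)^(1/4) = (1.336735)^(1/4) = 1.075255
Growth rate = 1.075255 − 1 = 0.075255 = 7.5255%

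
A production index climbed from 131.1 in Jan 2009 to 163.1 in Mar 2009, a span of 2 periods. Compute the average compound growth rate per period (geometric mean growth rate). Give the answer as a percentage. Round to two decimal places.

Growth factor = (163.1/131.1)^(1/2) = (1.244088)^(1/2) = 1.115387
Growth rate = 1.115387 − 1 = 0.115387 = 11.5387%

11.54%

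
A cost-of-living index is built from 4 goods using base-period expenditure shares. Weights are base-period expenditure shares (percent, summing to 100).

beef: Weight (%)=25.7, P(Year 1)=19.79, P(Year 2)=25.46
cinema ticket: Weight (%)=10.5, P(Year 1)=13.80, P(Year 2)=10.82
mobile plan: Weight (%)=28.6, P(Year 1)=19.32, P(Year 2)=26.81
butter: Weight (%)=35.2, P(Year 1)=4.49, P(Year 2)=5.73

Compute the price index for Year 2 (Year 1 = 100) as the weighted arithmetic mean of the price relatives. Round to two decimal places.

beef: 25.7 × (25.46/19.79) = 25.7 × 1.286508 = 33.0633
cinema ticket: 10.5 × (10.82/13.80) = 10.5 × 0.784058 = 8.2326
mobile plan: 28.6 × (26.81/19.32) = 28.6 × 1.387681 = 39.6877
butter: 35.2 × (5.73/4.49) = 35.2 × 1.276169 = 44.9212
Index = Σ wᵢ·(p₁ᵢ/p₀ᵢ) = 33.0633 + 8.2326 + 39.6877 + 44.9212 = 125.9047

125.90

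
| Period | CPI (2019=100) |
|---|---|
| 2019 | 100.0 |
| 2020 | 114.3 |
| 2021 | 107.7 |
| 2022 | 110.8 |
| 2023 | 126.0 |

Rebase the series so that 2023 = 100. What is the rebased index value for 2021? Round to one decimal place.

85.5

Rebased(2021) = 107.7 / 126.0 × 100 = 85.4762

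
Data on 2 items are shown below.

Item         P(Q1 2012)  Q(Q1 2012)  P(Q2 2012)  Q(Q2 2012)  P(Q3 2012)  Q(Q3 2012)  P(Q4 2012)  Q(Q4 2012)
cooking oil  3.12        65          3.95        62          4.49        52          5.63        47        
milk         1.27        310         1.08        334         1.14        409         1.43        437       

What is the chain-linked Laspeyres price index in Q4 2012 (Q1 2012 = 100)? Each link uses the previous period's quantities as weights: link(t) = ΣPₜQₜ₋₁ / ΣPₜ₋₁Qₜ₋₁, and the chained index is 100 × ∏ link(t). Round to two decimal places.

135.37

Link Q1 2012→Q2 2012:
ΣP(Q2 2012)Q(Q1 2012) = 3.95×65 + 1.08×310 = 256.75 + 334.8 = 591.55
ΣP(Q1 2012)Q(Q1 2012) = 3.12×65 + 1.27×310 = 202.8 + 393.7 = 596.5
link = 591.55/596.5 = 0.991702
Link Q2 2012→Q3 2012:
ΣP(Q3 2012)Q(Q2 2012) = 4.49×62 + 1.14×334 = 278.38 + 380.76 = 659.14
ΣP(Q2 2012)Q(Q2 2012) = 3.95×62 + 1.08×334 = 244.9 + 360.72 = 605.62
link = 659.14/605.62 = 1.088372
Link Q3 2012→Q4 2012:
ΣP(Q4 2012)Q(Q3 2012) = 5.63×52 + 1.43×409 = 292.76 + 584.87 = 877.63
ΣP(Q3 2012)Q(Q3 2012) = 4.49×52 + 1.14×409 = 233.48 + 466.26 = 699.74
link = 877.63/699.74 = 1.254223
Chained index = 100 × 0.991702 × 1.088372 × 1.254223 = 135.3734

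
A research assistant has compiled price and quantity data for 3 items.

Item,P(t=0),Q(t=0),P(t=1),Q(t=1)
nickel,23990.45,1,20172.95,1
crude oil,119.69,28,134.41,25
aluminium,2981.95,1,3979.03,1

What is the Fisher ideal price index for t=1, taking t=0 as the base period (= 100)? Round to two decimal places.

91.94

Laspeyres component (base-period weights):
ΣP(t=1)Q(t=0) = 20172.95×1 + 134.41×28 + 3979.03×1 = 20172.95 + 3763.48 + 3979.03 = 27915.46
ΣP(t=0)Q(t=0) = 23990.45×1 + 119.69×28 + 2981.95×1 = 23990.45 + 3351.32 + 2981.95 = 30323.72
L = 27915.46 / 30323.72 × 100 = 92.0582
Paasche component (current-period weights):
ΣP(t=1)Q(t=1) = 20172.95×1 + 134.41×25 + 3979.03×1 = 20172.95 + 3360.25 + 3979.03 = 27512.23
ΣP(t=0)Q(t=1) = 23990.45×1 + 119.69×25 + 2981.95×1 = 23990.45 + 2992.25 + 2981.95 = 29964.65
P = 27512.23 / 29964.65 × 100 = 91.8156
Fisher = √(L × P) = √(92.0582 × 91.8156) = 91.9368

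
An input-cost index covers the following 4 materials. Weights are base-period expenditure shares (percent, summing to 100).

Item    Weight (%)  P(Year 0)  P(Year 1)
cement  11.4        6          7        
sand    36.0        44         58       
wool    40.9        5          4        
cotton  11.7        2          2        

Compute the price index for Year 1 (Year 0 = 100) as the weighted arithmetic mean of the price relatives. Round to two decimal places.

cement: 11.4 × (7/6) = 11.4 × 1.166667 = 13.3000
sand: 36.0 × (58/44) = 36.0 × 1.318182 = 47.4545
wool: 40.9 × (4/5) = 40.9 × 0.800000 = 32.7200
cotton: 11.7 × (2/2) = 11.7 × 1.000000 = 11.7000
Index = Σ wᵢ·(p₁ᵢ/p₀ᵢ) = 13.3000 + 47.4545 + 32.7200 + 11.7000 = 105.1745

105.17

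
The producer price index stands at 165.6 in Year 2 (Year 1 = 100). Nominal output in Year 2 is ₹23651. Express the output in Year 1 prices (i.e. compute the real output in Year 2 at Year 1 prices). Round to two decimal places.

Real = Nominal ÷ (Index/100) = 23651 ÷ (165.6/100)
     = 23651 ÷ 1.656 = 14282.0048

14282.00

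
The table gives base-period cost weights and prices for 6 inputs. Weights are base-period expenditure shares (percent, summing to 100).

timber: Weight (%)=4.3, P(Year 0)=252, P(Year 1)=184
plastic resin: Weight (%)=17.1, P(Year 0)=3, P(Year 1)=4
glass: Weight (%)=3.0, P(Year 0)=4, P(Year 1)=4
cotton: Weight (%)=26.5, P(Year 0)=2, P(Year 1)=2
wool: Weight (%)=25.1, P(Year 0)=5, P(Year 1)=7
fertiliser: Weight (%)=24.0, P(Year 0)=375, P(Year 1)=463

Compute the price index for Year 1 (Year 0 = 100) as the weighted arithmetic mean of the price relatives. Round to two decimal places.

timber: 4.3 × (184/252) = 4.3 × 0.730159 = 3.1397
plastic resin: 17.1 × (4/3) = 17.1 × 1.333333 = 22.8000
glass: 3.0 × (4/4) = 3.0 × 1.000000 = 3.0000
cotton: 26.5 × (2/2) = 26.5 × 1.000000 = 26.5000
wool: 25.1 × (7/5) = 25.1 × 1.400000 = 35.1400
fertiliser: 24.0 × (463/375) = 24.0 × 1.234667 = 29.6320
Index = Σ wᵢ·(p₁ᵢ/p₀ᵢ) = 3.1397 + 22.8000 + 3.0000 + 26.5000 + 35.1400 + 29.6320 = 120.2117

120.21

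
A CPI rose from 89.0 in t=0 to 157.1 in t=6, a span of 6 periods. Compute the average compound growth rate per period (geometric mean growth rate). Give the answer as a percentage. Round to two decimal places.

Growth factor = (157.1/89.0)^(1/6) = (1.765169)^(1/6) = 1.099337
Growth rate = 1.099337 − 1 = 0.099337 = 9.9337%

9.93%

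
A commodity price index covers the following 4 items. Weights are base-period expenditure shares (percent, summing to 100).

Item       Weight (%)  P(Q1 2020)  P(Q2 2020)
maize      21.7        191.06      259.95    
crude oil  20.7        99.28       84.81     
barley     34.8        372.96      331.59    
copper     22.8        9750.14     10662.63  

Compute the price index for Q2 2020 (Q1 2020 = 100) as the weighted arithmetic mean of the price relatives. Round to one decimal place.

103.1

maize: 21.7 × (259.95/191.06) = 21.7 × 1.360567 = 29.5243
crude oil: 20.7 × (84.81/99.28) = 20.7 × 0.854251 = 17.6830
barley: 34.8 × (331.59/372.96) = 34.8 × 0.889077 = 30.9399
copper: 22.8 × (10662.63/9750.14) = 22.8 × 1.093587 = 24.9338
Index = Σ wᵢ·(p₁ᵢ/p₀ᵢ) = 29.5243 + 17.6830 + 30.9399 + 24.9338 = 103.0810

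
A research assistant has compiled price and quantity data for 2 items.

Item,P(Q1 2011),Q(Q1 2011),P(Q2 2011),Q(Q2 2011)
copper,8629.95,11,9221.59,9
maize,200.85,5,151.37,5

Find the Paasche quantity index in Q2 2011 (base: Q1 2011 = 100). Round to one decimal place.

82.0

Paasche quantity index uses current-period prices as weights.
ΣP(Q2 2011)·Q(Q2 2011) = 9221.59×9 + 151.37×5 = 82994.31 + 756.85 = 83751.16
ΣP(Q2 2011)·Q(Q1 2011) = 9221.59×11 + 151.37×5 = 101437.49 + 756.85 = 102194.34
Index = 83751.16 / 102194.34 × 100 = 81.9528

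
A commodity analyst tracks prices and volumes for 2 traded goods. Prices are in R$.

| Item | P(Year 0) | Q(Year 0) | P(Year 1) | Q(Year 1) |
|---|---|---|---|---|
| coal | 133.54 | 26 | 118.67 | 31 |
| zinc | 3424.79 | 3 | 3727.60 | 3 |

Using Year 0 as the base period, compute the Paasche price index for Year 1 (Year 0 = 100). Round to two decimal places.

103.10

Paasche price index uses current-period quantities as weights.
ΣP(Year 1)·Q(Year 1) = 118.67×31 + 3727.60×3 = 3678.77 + 11182.8 = 14861.57
ΣP(Year 0)·Q(Year 1) = 133.54×31 + 3424.79×3 = 4139.74 + 10274.37 = 14414.11
Index = 14861.57 / 14414.11 × 100 = 103.1043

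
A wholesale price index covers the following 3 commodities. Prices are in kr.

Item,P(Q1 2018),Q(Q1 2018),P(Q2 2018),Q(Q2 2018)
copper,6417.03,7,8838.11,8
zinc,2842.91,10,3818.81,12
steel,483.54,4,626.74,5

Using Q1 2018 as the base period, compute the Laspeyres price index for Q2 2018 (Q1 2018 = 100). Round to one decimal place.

Laspeyres price index uses base-period quantities as weights.
ΣP(Q2 2018)·Q(Q1 2018) = 8838.11×7 + 3818.81×10 + 626.74×4 = 61866.77 + 38188.1 + 2506.96 = 102561.83
ΣP(Q1 2018)·Q(Q1 2018) = 6417.03×7 + 2842.91×10 + 483.54×4 = 44919.21 + 28429.1 + 1934.16 = 75282.47
Index = 102561.83 / 75282.47 × 100 = 136.2360

136.2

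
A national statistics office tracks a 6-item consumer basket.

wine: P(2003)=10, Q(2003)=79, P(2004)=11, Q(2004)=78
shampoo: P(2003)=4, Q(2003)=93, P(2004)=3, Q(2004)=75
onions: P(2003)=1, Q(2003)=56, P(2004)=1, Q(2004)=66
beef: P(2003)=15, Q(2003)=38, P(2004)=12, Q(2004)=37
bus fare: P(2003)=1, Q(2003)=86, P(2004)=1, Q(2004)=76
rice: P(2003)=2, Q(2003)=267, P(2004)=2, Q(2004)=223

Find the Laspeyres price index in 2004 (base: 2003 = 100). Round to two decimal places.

Laspeyres price index uses base-period quantities as weights.
ΣP(2004)·Q(2003) = 11×79 + 3×93 + 1×56 + 12×38 + 1×86 + 2×267 = 869 + 279 + 56 + 456 + 86 + 534 = 2280
ΣP(2003)·Q(2003) = 10×79 + 4×93 + 1×56 + 15×38 + 1×86 + 2×267 = 790 + 372 + 56 + 570 + 86 + 534 = 2408
Index = 2280 / 2408 × 100 = 94.6844

94.68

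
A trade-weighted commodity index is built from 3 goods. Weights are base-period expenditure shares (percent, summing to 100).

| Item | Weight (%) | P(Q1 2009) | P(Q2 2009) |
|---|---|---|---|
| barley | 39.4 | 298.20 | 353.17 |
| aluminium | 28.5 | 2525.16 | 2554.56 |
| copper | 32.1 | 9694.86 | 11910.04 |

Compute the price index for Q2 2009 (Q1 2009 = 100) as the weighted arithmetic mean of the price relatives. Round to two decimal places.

114.93

barley: 39.4 × (353.17/298.20) = 39.4 × 1.184339 = 46.6630
aluminium: 28.5 × (2554.56/2525.16) = 28.5 × 1.011643 = 28.8318
copper: 32.1 × (11910.04/9694.86) = 32.1 × 1.228490 = 39.4345
Index = Σ wᵢ·(p₁ᵢ/p₀ᵢ) = 46.6630 + 28.8318 + 39.4345 = 114.9293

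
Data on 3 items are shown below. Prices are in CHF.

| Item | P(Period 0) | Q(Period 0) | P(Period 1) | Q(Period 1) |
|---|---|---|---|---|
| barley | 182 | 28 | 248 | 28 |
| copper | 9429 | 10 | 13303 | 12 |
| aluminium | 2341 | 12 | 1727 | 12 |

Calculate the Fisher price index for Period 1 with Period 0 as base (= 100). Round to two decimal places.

127.02

Laspeyres component (base-period weights):
ΣP(Period 1)Q(Period 0) = 248×28 + 13303×10 + 1727×12 = 6944 + 133030 + 20724 = 160698
ΣP(Period 0)Q(Period 0) = 182×28 + 9429×10 + 2341×12 = 5096 + 94290 + 28092 = 127478
L = 160698 / 127478 × 100 = 126.0594
Paasche component (current-period weights):
ΣP(Period 1)Q(Period 1) = 248×28 + 13303×12 + 1727×12 = 6944 + 159636 + 20724 = 187304
ΣP(Period 0)Q(Period 1) = 182×28 + 9429×12 + 2341×12 = 5096 + 113148 + 28092 = 146336
P = 187304 / 146336 × 100 = 127.9958
Fisher = √(L × P) = √(126.0594 × 127.9958) = 127.0239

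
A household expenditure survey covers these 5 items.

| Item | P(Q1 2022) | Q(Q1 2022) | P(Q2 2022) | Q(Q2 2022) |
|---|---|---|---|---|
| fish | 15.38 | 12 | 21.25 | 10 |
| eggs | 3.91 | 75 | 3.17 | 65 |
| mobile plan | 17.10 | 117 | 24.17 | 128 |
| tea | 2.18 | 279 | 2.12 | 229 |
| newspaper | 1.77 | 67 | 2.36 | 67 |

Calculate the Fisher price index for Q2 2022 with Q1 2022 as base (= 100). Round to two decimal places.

128.13

Laspeyres component (base-period weights):
ΣP(Q2 2022)Q(Q1 2022) = 21.25×12 + 3.17×75 + 24.17×117 + 2.12×279 + 2.36×67 = 255 + 237.75 + 2827.89 + 591.48 + 158.12 = 4070.24
ΣP(Q1 2022)Q(Q1 2022) = 15.38×12 + 3.91×75 + 17.10×117 + 2.18×279 + 1.77×67 = 184.56 + 293.25 + 2000.7 + 608.22 + 118.59 = 3205.32
L = 4070.24 / 3205.32 × 100 = 126.9839
Paasche component (current-period weights):
ΣP(Q2 2022)Q(Q2 2022) = 21.25×10 + 3.17×65 + 24.17×128 + 2.12×229 + 2.36×67 = 212.5 + 206.05 + 3093.76 + 485.48 + 158.12 = 4155.91
ΣP(Q1 2022)Q(Q2 2022) = 15.38×10 + 3.91×65 + 17.10×128 + 2.18×229 + 1.77×67 = 153.8 + 254.15 + 2188.8 + 499.22 + 118.59 = 3214.56
P = 4155.91 / 3214.56 × 100 = 129.2839
Fisher = √(L × P) = √(126.9839 × 129.2839) = 128.1288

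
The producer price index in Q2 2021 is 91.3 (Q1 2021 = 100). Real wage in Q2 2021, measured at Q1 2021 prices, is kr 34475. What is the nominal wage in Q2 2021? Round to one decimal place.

31475.7

Nominal = Real × (Index/100) = 34475 × (91.3/100)
        = 34475 × 0.913 = 31475.6750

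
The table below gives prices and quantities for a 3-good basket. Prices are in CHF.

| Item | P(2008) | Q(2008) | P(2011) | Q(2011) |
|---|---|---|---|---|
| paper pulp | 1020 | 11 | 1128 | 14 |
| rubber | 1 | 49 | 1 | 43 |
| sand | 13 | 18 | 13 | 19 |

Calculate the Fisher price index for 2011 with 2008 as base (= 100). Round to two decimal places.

110.35

Laspeyres component (base-period weights):
ΣP(2011)Q(2008) = 1128×11 + 1×49 + 13×18 = 12408 + 49 + 234 = 12691
ΣP(2008)Q(2008) = 1020×11 + 1×49 + 13×18 = 11220 + 49 + 234 = 11503
L = 12691 / 11503 × 100 = 110.3277
Paasche component (current-period weights):
ΣP(2011)Q(2011) = 1128×14 + 1×43 + 13×19 = 15792 + 43 + 247 = 16082
ΣP(2008)Q(2011) = 1020×14 + 1×43 + 13×19 = 14280 + 43 + 247 = 14570
P = 16082 / 14570 × 100 = 110.3775
Fisher = √(L × P) = √(110.3277 × 110.3775) = 110.3526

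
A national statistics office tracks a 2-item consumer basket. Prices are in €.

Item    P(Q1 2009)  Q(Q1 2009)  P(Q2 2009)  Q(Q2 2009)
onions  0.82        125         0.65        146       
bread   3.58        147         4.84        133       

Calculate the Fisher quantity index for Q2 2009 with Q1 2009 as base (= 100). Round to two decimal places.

93.97

Laspeyres component (base-period weights):
ΣP(Q1 2009)Q(Q2 2009) = 0.82×146 + 3.58×133 = 119.72 + 476.14 = 595.86
ΣP(Q1 2009)Q(Q1 2009) = 0.82×125 + 3.58×147 = 102.5 + 526.26 = 628.76
L = 595.86 / 628.76 × 100 = 94.7675
Paasche component (current-period weights):
ΣP(Q2 2009)Q(Q2 2009) = 0.65×146 + 4.84×133 = 94.9 + 643.72 = 738.62
ΣP(Q2 2009)Q(Q1 2009) = 0.65×125 + 4.84×147 = 81.25 + 711.48 = 792.73
P = 738.62 / 792.73 × 100 = 93.1742
Fisher = √(L × P) = √(94.7675 × 93.1742) = 93.9675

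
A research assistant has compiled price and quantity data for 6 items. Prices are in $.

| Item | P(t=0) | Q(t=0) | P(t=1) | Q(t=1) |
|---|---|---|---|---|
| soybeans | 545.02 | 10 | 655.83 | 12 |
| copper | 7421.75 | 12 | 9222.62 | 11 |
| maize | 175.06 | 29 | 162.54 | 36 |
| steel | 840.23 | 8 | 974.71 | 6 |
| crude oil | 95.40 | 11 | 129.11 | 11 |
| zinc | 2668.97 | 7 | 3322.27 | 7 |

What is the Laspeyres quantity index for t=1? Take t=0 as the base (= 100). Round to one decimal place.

94.6

Laspeyres quantity index uses base-period prices as weights.
ΣP(t=0)·Q(t=1) = 545.02×12 + 7421.75×11 + 175.06×36 + 840.23×6 + 95.40×11 + 2668.97×7 = 6540.24 + 81639.25 + 6302.16 + 5041.38 + 1049.4 + 18682.79 = 119255.22
ΣP(t=0)·Q(t=0) = 545.02×10 + 7421.75×12 + 175.06×29 + 840.23×8 + 95.40×11 + 2668.97×7 = 5450.2 + 89061 + 5076.74 + 6721.84 + 1049.4 + 18682.79 = 126041.97
Index = 119255.22 / 126041.97 × 100 = 94.6155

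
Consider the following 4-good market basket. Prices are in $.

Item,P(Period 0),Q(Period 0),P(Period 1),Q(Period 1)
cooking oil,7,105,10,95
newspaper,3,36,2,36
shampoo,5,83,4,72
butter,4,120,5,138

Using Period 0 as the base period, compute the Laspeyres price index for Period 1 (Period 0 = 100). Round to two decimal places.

118.18

Laspeyres price index uses base-period quantities as weights.
ΣP(Period 1)·Q(Period 0) = 10×105 + 2×36 + 4×83 + 5×120 = 1050 + 72 + 332 + 600 = 2054
ΣP(Period 0)·Q(Period 0) = 7×105 + 3×36 + 5×83 + 4×120 = 735 + 108 + 415 + 480 = 1738
Index = 2054 / 1738 × 100 = 118.1818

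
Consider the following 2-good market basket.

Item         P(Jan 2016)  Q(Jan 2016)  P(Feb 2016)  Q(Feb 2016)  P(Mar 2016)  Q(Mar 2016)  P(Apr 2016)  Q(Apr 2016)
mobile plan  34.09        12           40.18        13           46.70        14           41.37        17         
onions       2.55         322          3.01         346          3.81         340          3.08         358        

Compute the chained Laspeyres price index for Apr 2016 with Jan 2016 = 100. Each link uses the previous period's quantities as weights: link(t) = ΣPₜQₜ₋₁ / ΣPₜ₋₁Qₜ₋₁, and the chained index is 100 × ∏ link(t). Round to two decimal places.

121.20

Link Jan 2016→Feb 2016:
ΣP(Feb 2016)Q(Jan 2016) = 40.18×12 + 3.01×322 = 482.16 + 969.22 = 1451.38
ΣP(Jan 2016)Q(Jan 2016) = 34.09×12 + 2.55×322 = 409.08 + 821.1 = 1230.18
link = 1451.38/1230.18 = 1.179811
Link Feb 2016→Mar 2016:
ΣP(Mar 2016)Q(Feb 2016) = 46.70×13 + 3.81×346 = 607.1 + 1318.26 = 1925.36
ΣP(Feb 2016)Q(Feb 2016) = 40.18×13 + 3.01×346 = 522.34 + 1041.46 = 1563.8
link = 1925.36/1563.8 = 1.231206
Link Mar 2016→Apr 2016:
ΣP(Apr 2016)Q(Mar 2016) = 41.37×14 + 3.08×340 = 579.18 + 1047.2 = 1626.38
ΣP(Mar 2016)Q(Mar 2016) = 46.70×14 + 3.81×340 = 653.8 + 1295.4 = 1949.2
link = 1626.38/1949.2 = 0.834383
Chained index = 100 × 1.179811 × 1.231206 × 0.834383 = 121.2017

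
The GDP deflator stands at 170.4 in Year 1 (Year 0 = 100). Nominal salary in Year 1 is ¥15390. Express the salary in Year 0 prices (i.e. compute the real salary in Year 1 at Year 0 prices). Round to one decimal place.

Real = Nominal ÷ (Index/100) = 15390 ÷ (170.4/100)
     = 15390 ÷ 1.704 = 9031.6901

9031.7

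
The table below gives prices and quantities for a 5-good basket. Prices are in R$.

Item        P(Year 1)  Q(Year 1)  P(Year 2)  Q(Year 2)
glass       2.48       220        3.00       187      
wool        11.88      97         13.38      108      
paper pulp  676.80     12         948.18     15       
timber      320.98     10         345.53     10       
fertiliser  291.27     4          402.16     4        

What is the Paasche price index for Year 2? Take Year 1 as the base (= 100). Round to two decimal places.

130.84

Paasche price index uses current-period quantities as weights.
ΣP(Year 2)·Q(Year 2) = 3.00×187 + 13.38×108 + 948.18×15 + 345.53×10 + 402.16×4 = 561 + 1445.04 + 14222.7 + 3455.3 + 1608.64 = 21292.68
ΣP(Year 1)·Q(Year 2) = 2.48×187 + 11.88×108 + 676.80×15 + 320.98×10 + 291.27×4 = 463.76 + 1283.04 + 10152 + 3209.8 + 1165.08 = 16273.68
Index = 21292.68 / 16273.68 × 100 = 130.8412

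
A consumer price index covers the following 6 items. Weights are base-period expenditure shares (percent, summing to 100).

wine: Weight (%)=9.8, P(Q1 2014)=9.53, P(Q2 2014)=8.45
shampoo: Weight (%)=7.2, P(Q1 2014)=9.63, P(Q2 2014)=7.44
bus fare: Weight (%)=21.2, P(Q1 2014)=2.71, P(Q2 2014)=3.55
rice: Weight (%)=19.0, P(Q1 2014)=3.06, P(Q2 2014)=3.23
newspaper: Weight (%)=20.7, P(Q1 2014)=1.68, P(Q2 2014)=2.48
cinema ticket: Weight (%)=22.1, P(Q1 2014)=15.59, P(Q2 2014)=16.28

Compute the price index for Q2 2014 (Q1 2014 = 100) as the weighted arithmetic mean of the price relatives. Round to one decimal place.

115.7

wine: 9.8 × (8.45/9.53) = 9.8 × 0.886674 = 8.6894
shampoo: 7.2 × (7.44/9.63) = 7.2 × 0.772586 = 5.5626
bus fare: 21.2 × (3.55/2.71) = 21.2 × 1.309963 = 27.7712
rice: 19.0 × (3.23/3.06) = 19.0 × 1.055556 = 20.0556
newspaper: 20.7 × (2.48/1.68) = 20.7 × 1.476190 = 30.5571
cinema ticket: 22.1 × (16.28/15.59) = 22.1 × 1.044259 = 23.0781
Index = Σ wᵢ·(p₁ᵢ/p₀ᵢ) = 8.6894 + 5.5626 + 27.7712 + 20.0556 + 30.5571 + 23.0781 = 115.7141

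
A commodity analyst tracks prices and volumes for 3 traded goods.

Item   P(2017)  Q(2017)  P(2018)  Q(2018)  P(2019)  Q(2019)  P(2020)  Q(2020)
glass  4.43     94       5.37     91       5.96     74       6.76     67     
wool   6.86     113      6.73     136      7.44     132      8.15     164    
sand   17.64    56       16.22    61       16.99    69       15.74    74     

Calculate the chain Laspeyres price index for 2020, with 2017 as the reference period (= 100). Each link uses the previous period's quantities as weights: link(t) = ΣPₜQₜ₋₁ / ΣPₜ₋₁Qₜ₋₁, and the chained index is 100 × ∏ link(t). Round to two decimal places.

Link 2017→2018:
ΣP(2018)Q(2017) = 5.37×94 + 6.73×113 + 16.22×56 = 504.78 + 760.49 + 908.32 = 2173.59
ΣP(2017)Q(2017) = 4.43×94 + 6.86×113 + 17.64×56 = 416.42 + 775.18 + 987.84 = 2179.44
link = 2173.59/2179.44 = 0.997316
Link 2018→2019:
ΣP(2019)Q(2018) = 5.96×91 + 7.44×136 + 16.99×61 = 542.36 + 1011.84 + 1036.39 = 2590.59
ΣP(2018)Q(2018) = 5.37×91 + 6.73×136 + 16.22×61 = 488.67 + 915.28 + 989.42 = 2393.37
link = 2590.59/2393.37 = 1.082403
Link 2019→2020:
ΣP(2020)Q(2019) = 6.76×74 + 8.15×132 + 15.74×69 = 500.24 + 1075.8 + 1086.06 = 2662.1
ΣP(2019)Q(2019) = 5.96×74 + 7.44×132 + 16.99×69 = 441.04 + 982.08 + 1172.31 = 2595.43
link = 2662.1/2595.43 = 1.025687
Chained index = 100 × 0.997316 × 1.082403 × 1.025687 = 110.7227

110.72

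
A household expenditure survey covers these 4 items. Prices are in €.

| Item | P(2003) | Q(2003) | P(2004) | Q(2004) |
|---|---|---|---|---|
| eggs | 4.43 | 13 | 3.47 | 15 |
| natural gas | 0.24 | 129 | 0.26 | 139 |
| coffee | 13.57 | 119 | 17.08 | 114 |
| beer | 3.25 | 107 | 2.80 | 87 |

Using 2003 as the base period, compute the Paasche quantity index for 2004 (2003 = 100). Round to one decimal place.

Paasche quantity index uses current-period prices as weights.
ΣP(2004)·Q(2004) = 3.47×15 + 0.26×139 + 17.08×114 + 2.80×87 = 52.05 + 36.14 + 1947.12 + 243.6 = 2278.91
ΣP(2004)·Q(2003) = 3.47×13 + 0.26×129 + 17.08×119 + 2.80×107 = 45.11 + 33.54 + 2032.52 + 299.6 = 2410.77
Index = 2278.91 / 2410.77 × 100 = 94.5304

94.5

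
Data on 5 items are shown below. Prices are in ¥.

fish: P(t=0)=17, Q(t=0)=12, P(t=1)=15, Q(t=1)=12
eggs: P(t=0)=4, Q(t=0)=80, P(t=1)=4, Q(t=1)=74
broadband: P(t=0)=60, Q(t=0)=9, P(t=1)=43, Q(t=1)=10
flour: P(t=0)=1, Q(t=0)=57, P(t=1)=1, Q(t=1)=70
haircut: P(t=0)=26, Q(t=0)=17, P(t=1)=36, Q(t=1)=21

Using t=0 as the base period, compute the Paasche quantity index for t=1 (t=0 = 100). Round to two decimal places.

111.31

Paasche quantity index uses current-period prices as weights.
ΣP(t=1)·Q(t=1) = 15×12 + 4×74 + 43×10 + 1×70 + 36×21 = 180 + 296 + 430 + 70 + 756 = 1732
ΣP(t=1)·Q(t=0) = 15×12 + 4×80 + 43×9 + 1×57 + 36×17 = 180 + 320 + 387 + 57 + 612 = 1556
Index = 1732 / 1556 × 100 = 111.3111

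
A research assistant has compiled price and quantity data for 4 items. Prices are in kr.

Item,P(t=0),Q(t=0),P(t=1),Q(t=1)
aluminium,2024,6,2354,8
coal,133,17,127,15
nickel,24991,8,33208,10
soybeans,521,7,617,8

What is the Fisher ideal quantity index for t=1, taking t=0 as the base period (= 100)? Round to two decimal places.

124.94

Laspeyres component (base-period weights):
ΣP(t=0)Q(t=1) = 2024×8 + 133×15 + 24991×10 + 521×8 = 16192 + 1995 + 249910 + 4168 = 272265
ΣP(t=0)Q(t=0) = 2024×6 + 133×17 + 24991×8 + 521×7 = 12144 + 2261 + 199928 + 3647 = 217980
L = 272265 / 217980 × 100 = 124.9037
Paasche component (current-period weights):
ΣP(t=1)Q(t=1) = 2354×8 + 127×15 + 33208×10 + 617×8 = 18832 + 1905 + 332080 + 4936 = 357753
ΣP(t=1)Q(t=0) = 2354×6 + 127×17 + 33208×8 + 617×7 = 14124 + 2159 + 265664 + 4319 = 286266
P = 357753 / 286266 × 100 = 124.9722
Fisher = √(L × P) = √(124.9037 × 124.9722) = 124.9379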